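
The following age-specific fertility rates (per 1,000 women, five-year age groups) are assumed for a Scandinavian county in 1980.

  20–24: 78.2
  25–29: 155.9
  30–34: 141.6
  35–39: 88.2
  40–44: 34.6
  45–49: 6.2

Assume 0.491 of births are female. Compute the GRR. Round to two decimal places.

Proportion female at birth = 0.491.
Sum of ASFRs = 78.2 + 155.9 + 141.6 + 88.2 + 34.6 + 6.2 = 504.7
TFR = 5 × 504.7 / 1000 = 2.5235
GRR = 0.491 × 2.5235 = 1.23904

1.24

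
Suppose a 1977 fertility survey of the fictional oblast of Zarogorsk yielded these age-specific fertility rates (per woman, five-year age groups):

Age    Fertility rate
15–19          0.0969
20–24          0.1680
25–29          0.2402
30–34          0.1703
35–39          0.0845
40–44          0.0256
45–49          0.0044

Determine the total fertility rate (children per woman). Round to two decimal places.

Sum of ASFRs = 0.0969 + 0.1680 + 0.2402 + 0.1703 + 0.0845 + 0.0256 + 0.0044 = 0.7899
TFR = 5 × 0.7899 = 3.9495

3.95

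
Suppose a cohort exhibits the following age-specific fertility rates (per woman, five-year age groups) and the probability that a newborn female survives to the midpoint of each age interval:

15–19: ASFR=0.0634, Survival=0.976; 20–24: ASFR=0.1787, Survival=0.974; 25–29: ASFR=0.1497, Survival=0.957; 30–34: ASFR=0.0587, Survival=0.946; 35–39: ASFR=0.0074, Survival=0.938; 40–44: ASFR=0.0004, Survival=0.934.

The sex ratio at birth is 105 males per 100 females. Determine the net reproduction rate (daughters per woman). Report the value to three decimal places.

Proportion female at birth = 100 / (100 + 105) = 0.48780.
Per-age-group product (5 × ASFR × survival probability):
  15–19: 5 × 0.0634 × 0.976 = 0.30939
  20–24: 5 × 0.1787 × 0.974 = 0.87027
  25–29: 5 × 0.1497 × 0.957 = 0.71631
  30–34: 5 × 0.0587 × 0.946 = 0.27765
  35–39: 5 × 0.0074 × 0.938 = 0.03471
  40–44: 5 × 0.0004 × 0.934 = 0.00187
Sum = 2.21020
NRR = 0.48780 × 2.21020 = 1.07814

1.078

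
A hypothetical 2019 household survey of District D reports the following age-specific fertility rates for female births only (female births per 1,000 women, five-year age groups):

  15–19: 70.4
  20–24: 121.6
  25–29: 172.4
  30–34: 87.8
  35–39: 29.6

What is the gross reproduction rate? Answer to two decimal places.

Sum of female ASFRs = 70.4 + 121.6 + 172.4 + 87.8 + 29.6 = 481.8
GRR = 5 × 481.8 / 1000 = 2.409

2.41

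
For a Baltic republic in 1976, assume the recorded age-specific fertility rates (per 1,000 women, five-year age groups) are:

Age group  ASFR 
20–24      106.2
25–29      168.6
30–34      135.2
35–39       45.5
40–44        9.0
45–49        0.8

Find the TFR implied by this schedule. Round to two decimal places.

Sum of ASFRs = 106.2 + 168.6 + 135.2 + 45.5 + 9.0 + 0.8 = 465.3
TFR = 5 × 465.3 / 1000 = 2.3265

2.33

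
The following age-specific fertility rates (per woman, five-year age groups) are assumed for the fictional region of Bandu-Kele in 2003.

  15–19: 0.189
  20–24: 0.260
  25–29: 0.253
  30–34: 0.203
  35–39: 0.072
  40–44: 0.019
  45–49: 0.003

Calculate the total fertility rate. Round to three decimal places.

Sum of ASFRs = 0.189 + 0.260 + 0.253 + 0.203 + 0.072 + 0.019 + 0.003 = 0.999
TFR = 5 × 0.999 = 4.995

4.995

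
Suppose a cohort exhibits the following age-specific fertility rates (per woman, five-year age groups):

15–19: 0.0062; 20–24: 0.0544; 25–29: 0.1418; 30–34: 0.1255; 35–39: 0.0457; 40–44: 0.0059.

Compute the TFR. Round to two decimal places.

1.90

Sum of ASFRs = 0.0062 + 0.0544 + 0.1418 + 0.1255 + 0.0457 + 0.0059 = 0.3795
TFR = 5 × 0.3795 = 1.8975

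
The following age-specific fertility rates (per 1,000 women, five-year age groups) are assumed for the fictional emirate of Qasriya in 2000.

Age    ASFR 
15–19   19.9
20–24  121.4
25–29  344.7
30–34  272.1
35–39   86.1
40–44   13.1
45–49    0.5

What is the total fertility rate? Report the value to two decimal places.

Sum of ASFRs = 19.9 + 121.4 + 344.7 + 272.1 + 86.1 + 13.1 + 0.5 = 857.8
TFR = 5 × 857.8 / 1000 = 4.289

4.29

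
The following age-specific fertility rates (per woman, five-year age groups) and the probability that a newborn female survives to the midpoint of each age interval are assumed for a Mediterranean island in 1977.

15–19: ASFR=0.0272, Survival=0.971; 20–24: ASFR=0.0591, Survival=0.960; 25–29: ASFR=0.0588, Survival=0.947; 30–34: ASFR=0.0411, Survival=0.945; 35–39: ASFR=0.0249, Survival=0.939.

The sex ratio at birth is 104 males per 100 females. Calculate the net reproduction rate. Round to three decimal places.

Proportion female at birth = 100 / (100 + 104) = 0.49020.
Per-age-group product (5 × ASFR × survival probability):
  15–19: 5 × 0.0272 × 0.971 = 0.13206
  20–24: 5 × 0.0591 × 0.960 = 0.28368
  25–29: 5 × 0.0588 × 0.947 = 0.27842
  30–34: 5 × 0.0411 × 0.945 = 0.19420
  35–39: 5 × 0.0249 × 0.939 = 0.11691
Sum = 1.00527
NRR = 0.49020 × 1.00527 = 0.49278

0.493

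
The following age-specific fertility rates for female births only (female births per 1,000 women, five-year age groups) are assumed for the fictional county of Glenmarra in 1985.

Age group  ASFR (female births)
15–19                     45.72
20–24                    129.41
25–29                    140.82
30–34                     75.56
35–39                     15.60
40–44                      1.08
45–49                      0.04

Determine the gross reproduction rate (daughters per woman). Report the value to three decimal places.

2.041

Sum of female ASFRs = 45.72 + 129.41 + 140.82 + 75.56 + 15.60 + 1.08 + 0.04 = 408.23
GRR = 5 × 408.23 / 1000 = 2.04115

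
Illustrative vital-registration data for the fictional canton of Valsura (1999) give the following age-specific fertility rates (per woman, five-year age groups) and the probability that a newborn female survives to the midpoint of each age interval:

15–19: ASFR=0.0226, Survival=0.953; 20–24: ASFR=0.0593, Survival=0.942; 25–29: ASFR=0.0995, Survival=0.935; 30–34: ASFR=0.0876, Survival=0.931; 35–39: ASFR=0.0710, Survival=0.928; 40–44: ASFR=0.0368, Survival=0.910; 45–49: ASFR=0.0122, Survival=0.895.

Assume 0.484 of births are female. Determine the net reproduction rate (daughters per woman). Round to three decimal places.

Proportion female at birth = 0.484.
Survival-weighted fertility by age (5·fₓ·Sₓ):
  15–19: 5 × 0.0226 × 0.953 = 0.10769
  20–24: 5 × 0.0593 × 0.942 = 0.27930
  25–29: 5 × 0.0995 × 0.935 = 0.46516
  30–34: 5 × 0.0876 × 0.931 = 0.40778
  35–39: 5 × 0.0710 × 0.928 = 0.32944
  40–44: 5 × 0.0368 × 0.910 = 0.16744
  45–49: 5 × 0.0122 × 0.895 = 0.05460
Sum = 1.81141
NRR = 0.484 × 1.81141 = 0.87672
NRR < 1, so the cohort does not fully replace itself.

0.877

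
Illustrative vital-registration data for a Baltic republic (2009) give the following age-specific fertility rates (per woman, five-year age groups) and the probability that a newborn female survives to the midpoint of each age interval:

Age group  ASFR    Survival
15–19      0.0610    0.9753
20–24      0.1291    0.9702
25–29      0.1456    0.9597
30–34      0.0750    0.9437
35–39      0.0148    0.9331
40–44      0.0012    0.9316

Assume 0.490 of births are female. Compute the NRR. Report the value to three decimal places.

Proportion female at birth = 0.490.
Weighting each age-specific rate by interval width and survival:
  15–19: 5 × 0.0610 × 0.9753 = 0.29747
  20–24: 5 × 0.1291 × 0.9702 = 0.62626
  25–29: 5 × 0.1456 × 0.9597 = 0.69866
  30–34: 5 × 0.0750 × 0.9437 = 0.35389
  35–39: 5 × 0.0148 × 0.9331 = 0.06905
  40–44: 5 × 0.0012 × 0.9316 = 0.00559
Sum = 2.05092
NRR = 0.490 × 2.05092 = 1.00495

1.005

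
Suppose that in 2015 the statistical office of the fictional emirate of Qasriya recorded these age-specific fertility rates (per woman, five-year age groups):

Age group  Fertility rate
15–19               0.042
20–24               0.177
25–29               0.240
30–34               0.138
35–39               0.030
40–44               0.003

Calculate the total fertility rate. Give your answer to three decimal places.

3.150

Sum of ASFRs = 0.042 + 0.177 + 0.240 + 0.138 + 0.030 + 0.003 = 0.630
TFR = 5 × 0.630 = 3.15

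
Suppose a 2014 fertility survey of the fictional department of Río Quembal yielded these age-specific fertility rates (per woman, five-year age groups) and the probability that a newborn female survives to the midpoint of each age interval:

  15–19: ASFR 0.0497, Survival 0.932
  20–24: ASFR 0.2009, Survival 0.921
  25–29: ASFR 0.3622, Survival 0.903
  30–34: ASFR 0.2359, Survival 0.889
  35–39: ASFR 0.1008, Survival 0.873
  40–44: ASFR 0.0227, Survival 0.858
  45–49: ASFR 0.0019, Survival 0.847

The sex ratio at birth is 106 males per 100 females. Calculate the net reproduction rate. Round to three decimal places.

2.129

Proportion female at birth = 100 / (100 + 106) = 0.48544.
Per-age-group product (5 × ASFR × survival probability):
  15–19: 5 × 0.0497 × 0.932 = 0.23160
  20–24: 5 × 0.2009 × 0.921 = 0.92514
  25–29: 5 × 0.3622 × 0.903 = 1.63533
  30–34: 5 × 0.2359 × 0.889 = 1.04858
  35–39: 5 × 0.1008 × 0.873 = 0.43999
  40–44: 5 × 0.0227 × 0.858 = 0.09738
  45–49: 5 × 0.0019 × 0.847 = 0.00805
Sum = 4.38607
NRR = 0.48544 × 4.38607 = 2.12917
NRR > 1, so each generation more than replaces itself.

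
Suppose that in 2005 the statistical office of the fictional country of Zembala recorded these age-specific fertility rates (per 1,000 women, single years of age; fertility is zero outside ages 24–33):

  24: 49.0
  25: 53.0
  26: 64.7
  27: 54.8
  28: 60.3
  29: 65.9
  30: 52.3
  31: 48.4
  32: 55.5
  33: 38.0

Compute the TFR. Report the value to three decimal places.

Sum of ASFRs = 49.0 + 53.0 + 64.7 + 54.8 + 60.3 + 65.9 + 52.3 + 48.4 + 55.5 + 38.0 = 541.9
TFR = 541.9 / 1000 = 0.5419

0.542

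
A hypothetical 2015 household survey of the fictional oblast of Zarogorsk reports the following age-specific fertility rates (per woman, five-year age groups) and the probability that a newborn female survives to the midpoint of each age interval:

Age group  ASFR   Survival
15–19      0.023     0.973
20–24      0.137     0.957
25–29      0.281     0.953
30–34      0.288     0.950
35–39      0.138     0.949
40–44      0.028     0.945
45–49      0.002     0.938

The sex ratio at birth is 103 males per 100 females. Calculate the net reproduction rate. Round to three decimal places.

Proportion female at birth = 100 / (100 + 103) = 0.49261.
Survival-weighted fertility by age (5·fₓ·Sₓ):
  15–19: 5 × 0.023 × 0.973 = 0.11190
  20–24: 5 × 0.137 × 0.957 = 0.65555
  25–29: 5 × 0.281 × 0.953 = 1.33897
  30–34: 5 × 0.288 × 0.950 = 1.36800
  35–39: 5 × 0.138 × 0.949 = 0.65481
  40–44: 5 × 0.028 × 0.945 = 0.13230
  45–49: 5 × 0.002 × 0.938 = 0.00938
Sum = 4.27091
NRR = 0.49261 × 4.27091 = 2.10389
An NRR exceeding 1 indicates intrinsic growth under these rates.

2.104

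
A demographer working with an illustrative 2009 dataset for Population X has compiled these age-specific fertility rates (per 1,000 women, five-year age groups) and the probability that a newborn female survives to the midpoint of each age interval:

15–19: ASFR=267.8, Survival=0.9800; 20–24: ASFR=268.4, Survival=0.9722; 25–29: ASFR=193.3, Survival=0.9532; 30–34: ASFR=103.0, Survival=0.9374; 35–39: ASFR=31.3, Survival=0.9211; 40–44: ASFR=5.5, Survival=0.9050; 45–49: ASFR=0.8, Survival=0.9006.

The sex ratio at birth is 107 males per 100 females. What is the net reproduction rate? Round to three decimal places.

2.026

Proportion female at birth = 100 / (100 + 107) = 0.48309.
Per-age-group product (5 × ASFR × survival probability):
  15–19: 5 × 267.8/1000 × 0.9800 = 1.31222
  20–24: 5 × 268.4/1000 × 0.9722 = 1.30469
  25–29: 5 × 193.3/1000 × 0.9532 = 0.92127
  30–34: 5 × 103.0/1000 × 0.9374 = 0.48276
  35–39: 5 × 31.3/1000 × 0.9211 = 0.14415
  40–44: 5 × 5.5/1000 × 0.9050 = 0.02489
  45–49: 5 × 0.8/1000 × 0.9006 = 0.00360
Sum = 4.19358
NRR = 0.48309 × 4.19358 = 2.02588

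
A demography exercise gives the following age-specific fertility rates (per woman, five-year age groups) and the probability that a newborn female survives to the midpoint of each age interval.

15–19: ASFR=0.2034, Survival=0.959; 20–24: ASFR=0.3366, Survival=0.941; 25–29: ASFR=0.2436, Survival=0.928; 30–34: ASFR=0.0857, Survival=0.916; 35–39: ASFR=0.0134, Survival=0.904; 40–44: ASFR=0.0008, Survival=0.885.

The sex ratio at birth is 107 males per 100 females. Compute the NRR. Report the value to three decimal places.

Proportion female at birth = 100 / (100 + 107) = 0.48309.
Each age group contributes 5 × ASFR × survival:
  15–19: 5 × 0.2034 × 0.959 = 0.97530
  20–24: 5 × 0.3366 × 0.941 = 1.58370
  25–29: 5 × 0.2436 × 0.928 = 1.13030
  30–34: 5 × 0.0857 × 0.916 = 0.39251
  35–39: 5 × 0.0134 × 0.904 = 0.06057
  40–44: 5 × 0.0008 × 0.885 = 0.00354
Sum = 4.14592
NRR = 0.48309 × 4.14592 = 2.00285
NRR > 1, so each generation more than replaces itself.

2.003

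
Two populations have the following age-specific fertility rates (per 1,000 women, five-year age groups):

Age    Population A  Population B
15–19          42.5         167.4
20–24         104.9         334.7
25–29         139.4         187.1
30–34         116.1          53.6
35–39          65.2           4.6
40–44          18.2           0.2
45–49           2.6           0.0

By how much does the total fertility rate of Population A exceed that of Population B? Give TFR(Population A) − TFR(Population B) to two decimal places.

Population A:
  Sum of ASFRs = 42.5 + 104.9 + 139.4 + 116.1 + 65.2 + 18.2 + 2.6 = 488.9
  TFR = 5 × 488.9 / 1000 = 2.4445
Population B:
  Sum of ASFRs = 167.4 + 334.7 + 187.1 + 53.6 + 4.6 + 0.2 + 0.0 = 747.6
  TFR = 5 × 747.6 / 1000 = 3.738
Difference = 2.4445 − 3.738 = -1.2935

-1.29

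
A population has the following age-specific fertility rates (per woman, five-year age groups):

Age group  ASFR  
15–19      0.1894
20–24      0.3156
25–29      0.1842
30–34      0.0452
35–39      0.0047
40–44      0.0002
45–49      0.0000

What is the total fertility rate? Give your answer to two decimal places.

3.70

Sum of ASFRs = 0.1894 + 0.3156 + 0.1842 + 0.0452 + 0.0047 + 0.0002 + 0.0000 = 0.7393
TFR = 5 × 0.7393 = 3.6965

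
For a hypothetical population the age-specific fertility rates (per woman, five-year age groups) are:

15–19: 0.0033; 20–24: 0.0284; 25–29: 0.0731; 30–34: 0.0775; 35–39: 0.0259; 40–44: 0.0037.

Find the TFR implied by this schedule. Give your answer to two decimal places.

Sum of ASFRs = 0.0033 + 0.0284 + 0.0731 + 0.0775 + 0.0259 + 0.0037 = 0.2119
TFR = 5 × 0.2119 = 1.0595

1.06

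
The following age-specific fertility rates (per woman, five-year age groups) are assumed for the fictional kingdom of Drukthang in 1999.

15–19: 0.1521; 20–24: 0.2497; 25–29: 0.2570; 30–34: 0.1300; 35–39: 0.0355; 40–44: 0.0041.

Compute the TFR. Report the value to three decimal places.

Sum of ASFRs = 0.1521 + 0.2497 + 0.2570 + 0.1300 + 0.0355 + 0.0041 = 0.8284
TFR = 5 × 0.8284 = 4.142

4.142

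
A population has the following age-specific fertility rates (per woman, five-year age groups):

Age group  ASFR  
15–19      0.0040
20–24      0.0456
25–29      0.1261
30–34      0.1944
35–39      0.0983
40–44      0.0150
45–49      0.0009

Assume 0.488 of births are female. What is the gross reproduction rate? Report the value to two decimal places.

1.18

Proportion female at birth = 0.488.
Sum of ASFRs = 0.0040 + 0.0456 + 0.1261 + 0.1944 + 0.0983 + 0.0150 + 0.0009 = 0.4843
TFR = 5 × 0.4843 = 2.4215
GRR = 0.488 × 2.4215 = 1.18169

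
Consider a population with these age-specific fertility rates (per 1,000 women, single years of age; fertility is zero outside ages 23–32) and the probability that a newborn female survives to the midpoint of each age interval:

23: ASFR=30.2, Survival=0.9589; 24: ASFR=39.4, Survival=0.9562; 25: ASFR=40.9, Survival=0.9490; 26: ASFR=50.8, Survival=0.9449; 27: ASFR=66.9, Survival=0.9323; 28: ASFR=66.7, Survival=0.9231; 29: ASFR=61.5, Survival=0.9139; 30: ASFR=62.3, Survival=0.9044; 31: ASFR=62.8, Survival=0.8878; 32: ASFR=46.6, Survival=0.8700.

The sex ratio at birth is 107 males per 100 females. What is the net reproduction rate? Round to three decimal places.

0.235

Proportion female at birth = 100 / (100 + 107) = 0.48309.
Per-age-group product (1 × ASFR × survival probability):
  23: 1 × 30.2/1000 × 0.9589 = 0.02896
  24: 1 × 39.4/1000 × 0.9562 = 0.03767
  25: 1 × 40.9/1000 × 0.9490 = 0.03881
  26: 1 × 50.8/1000 × 0.9449 = 0.04800
  27: 1 × 66.9/1000 × 0.9323 = 0.06237
  28: 1 × 66.7/1000 × 0.9231 = 0.06157
  29: 1 × 61.5/1000 × 0.9139 = 0.05620
  30: 1 × 62.3/1000 × 0.9044 = 0.05634
  31: 1 × 62.8/1000 × 0.8878 = 0.05575
  32: 1 × 46.6/1000 × 0.8700 = 0.04054
Sum = 0.48621
NRR = 0.48309 × 0.48621 = 0.23488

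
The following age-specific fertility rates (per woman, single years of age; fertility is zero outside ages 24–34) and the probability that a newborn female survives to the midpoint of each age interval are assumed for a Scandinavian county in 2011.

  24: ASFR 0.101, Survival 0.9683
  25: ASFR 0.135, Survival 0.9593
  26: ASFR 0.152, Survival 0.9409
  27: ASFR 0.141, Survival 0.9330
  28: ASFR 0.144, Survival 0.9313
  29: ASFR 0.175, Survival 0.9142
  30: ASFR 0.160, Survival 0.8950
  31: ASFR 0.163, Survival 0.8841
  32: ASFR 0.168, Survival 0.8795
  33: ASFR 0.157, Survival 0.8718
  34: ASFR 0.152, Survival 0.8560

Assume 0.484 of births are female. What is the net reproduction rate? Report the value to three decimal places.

Proportion female at birth = 0.484.
Weighting each age-specific rate by interval width and survival:
  24: 1 × 0.101 × 0.9683 = 0.09780
  25: 1 × 0.135 × 0.9593 = 0.12951
  26: 1 × 0.152 × 0.9409 = 0.14302
  27: 1 × 0.141 × 0.9330 = 0.13155
  28: 1 × 0.144 × 0.9313 = 0.13411
  29: 1 × 0.175 × 0.9142 = 0.15999
  30: 1 × 0.160 × 0.8950 = 0.14320
  31: 1 × 0.163 × 0.8841 = 0.14411
  32: 1 × 0.168 × 0.8795 = 0.14776
  33: 1 × 0.157 × 0.8718 = 0.13687
  34: 1 × 0.152 × 0.8560 = 0.13011
Sum = 1.49803
NRR = 0.484 × 1.49803 = 0.72505

0.725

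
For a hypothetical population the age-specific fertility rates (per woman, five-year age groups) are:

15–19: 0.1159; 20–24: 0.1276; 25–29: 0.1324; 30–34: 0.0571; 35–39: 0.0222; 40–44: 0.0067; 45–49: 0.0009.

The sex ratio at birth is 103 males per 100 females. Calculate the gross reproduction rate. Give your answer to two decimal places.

Proportion female at birth = 100 / (100 + 103) = 0.49261.
Sum of ASFRs = 0.1159 + 0.1276 + 0.1324 + 0.0571 + 0.0222 + 0.0067 + 0.0009 = 0.4628
TFR = 5 × 0.4628 = 2.314
GRR = 0.49261 × 2.314 = 1.13990

1.14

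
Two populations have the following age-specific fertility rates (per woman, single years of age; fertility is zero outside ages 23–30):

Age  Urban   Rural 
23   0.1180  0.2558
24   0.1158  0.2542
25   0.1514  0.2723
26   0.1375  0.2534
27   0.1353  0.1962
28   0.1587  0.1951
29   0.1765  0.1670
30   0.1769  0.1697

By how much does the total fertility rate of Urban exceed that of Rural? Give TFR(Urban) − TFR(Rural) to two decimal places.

-0.59

Urban:
  Sum of ASFRs = 0.1180 + 0.1158 + 0.1514 + 0.1375 + 0.1353 + 0.1587 + 0.1765 + 0.1769 = 1.1701
  TFR = 1.1701
Rural:
  Sum of ASFRs = 0.2558 + 0.2542 + 0.2723 + 0.2534 + 0.1962 + 0.1951 + 0.1670 + 0.1697 = 1.7637
  TFR = 1.7637
Difference = 1.1701 − 1.7637 = -0.5936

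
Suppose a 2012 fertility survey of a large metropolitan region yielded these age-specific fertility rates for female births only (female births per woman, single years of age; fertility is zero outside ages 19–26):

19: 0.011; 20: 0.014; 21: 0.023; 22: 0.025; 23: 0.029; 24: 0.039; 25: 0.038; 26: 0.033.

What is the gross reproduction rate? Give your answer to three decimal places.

Sum of female ASFRs = 0.011 + 0.014 + 0.023 + 0.025 + 0.029 + 0.039 + 0.038 + 0.033 = 0.212
GRR = 0.212

0.212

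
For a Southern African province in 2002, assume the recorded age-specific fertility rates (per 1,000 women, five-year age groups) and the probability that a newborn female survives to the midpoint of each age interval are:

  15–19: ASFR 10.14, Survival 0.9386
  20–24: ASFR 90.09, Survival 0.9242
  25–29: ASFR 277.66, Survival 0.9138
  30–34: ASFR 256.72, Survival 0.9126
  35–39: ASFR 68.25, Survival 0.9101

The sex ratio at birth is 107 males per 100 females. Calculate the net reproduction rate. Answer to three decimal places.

Proportion female at birth = 100 / (100 + 107) = 0.48309.
Each age group contributes 5 × ASFR × survival:
  15–19: 5 × 10.14/1000 × 0.9386 = 0.04759
  20–24: 5 × 90.09/1000 × 0.9242 = 0.41631
  25–29: 5 × 277.66/1000 × 0.9138 = 1.26863
  30–34: 5 × 256.72/1000 × 0.9126 = 1.17141
  35–39: 5 × 68.25/1000 × 0.9101 = 0.31057
Sum = 3.21451
NRR = 0.48309 × 3.21451 = 1.55290
An NRR exceeding 1 indicates intrinsic growth under these rates.

1.553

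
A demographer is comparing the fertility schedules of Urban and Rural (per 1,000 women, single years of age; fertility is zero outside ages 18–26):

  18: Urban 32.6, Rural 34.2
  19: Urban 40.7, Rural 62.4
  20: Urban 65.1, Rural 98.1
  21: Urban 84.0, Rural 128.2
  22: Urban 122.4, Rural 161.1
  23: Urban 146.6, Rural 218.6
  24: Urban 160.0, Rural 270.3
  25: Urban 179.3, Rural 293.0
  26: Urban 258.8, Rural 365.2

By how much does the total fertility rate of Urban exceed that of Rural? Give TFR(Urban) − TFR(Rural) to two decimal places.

Urban:
  Sum of ASFRs = 32.6 + 40.7 + 65.1 + 84.0 + 122.4 + 146.6 + 160.0 + 179.3 + 258.8 = 1089.5
  TFR = 1089.5 / 1000 = 1.0895
Rural:
  Sum of ASFRs = 34.2 + 62.4 + 98.1 + 128.2 + 161.1 + 218.6 + 270.3 + 293.0 + 365.2 = 1631.1
  TFR = 1631.1 / 1000 = 1.6311
Difference = 1.0895 − 1.6311 = -0.5416

-0.54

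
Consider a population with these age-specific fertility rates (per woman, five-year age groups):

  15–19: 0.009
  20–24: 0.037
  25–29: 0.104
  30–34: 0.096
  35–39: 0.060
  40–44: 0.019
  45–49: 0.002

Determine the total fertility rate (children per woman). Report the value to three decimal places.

1.635

Sum of ASFRs = 0.009 + 0.037 + 0.104 + 0.096 + 0.060 + 0.019 + 0.002 = 0.327
TFR = 5 × 0.327 = 1.635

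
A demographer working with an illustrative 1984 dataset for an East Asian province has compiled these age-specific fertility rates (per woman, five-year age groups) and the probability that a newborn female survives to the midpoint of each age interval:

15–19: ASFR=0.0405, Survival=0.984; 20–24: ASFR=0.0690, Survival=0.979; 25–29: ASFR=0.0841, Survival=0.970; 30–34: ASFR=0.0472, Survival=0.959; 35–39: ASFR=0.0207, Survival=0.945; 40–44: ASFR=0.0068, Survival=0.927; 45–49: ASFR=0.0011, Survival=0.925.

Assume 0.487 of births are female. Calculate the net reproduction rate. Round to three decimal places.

Proportion female at birth = 0.487.
Weighting each age-specific rate by interval width and survival:
  15–19: 5 × 0.0405 × 0.984 = 0.19926
  20–24: 5 × 0.0690 × 0.979 = 0.33776
  25–29: 5 × 0.0841 × 0.970 = 0.40789
  30–34: 5 × 0.0472 × 0.959 = 0.22632
  35–39: 5 × 0.0207 × 0.945 = 0.09781
  40–44: 5 × 0.0068 × 0.927 = 0.03152
  45–49: 5 × 0.0011 × 0.925 = 0.00509
Sum = 1.30565
NRR = 0.487 × 1.30565 = 0.63585
An NRR under 1 implies long-run decline under these rates.

0.636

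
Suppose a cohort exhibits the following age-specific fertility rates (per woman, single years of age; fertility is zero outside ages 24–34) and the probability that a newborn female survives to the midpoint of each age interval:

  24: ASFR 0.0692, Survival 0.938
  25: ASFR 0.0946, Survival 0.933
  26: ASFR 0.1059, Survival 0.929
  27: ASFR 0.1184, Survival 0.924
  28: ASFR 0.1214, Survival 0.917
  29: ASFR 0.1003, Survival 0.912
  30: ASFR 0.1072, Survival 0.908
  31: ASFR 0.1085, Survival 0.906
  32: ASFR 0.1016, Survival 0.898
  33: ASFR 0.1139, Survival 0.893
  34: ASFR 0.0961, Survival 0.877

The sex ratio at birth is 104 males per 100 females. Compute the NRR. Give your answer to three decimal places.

0.508

Proportion female at birth = 100 / (100 + 104) = 0.49020.
Per-age-group product (1 × ASFR × survival probability):
  24: 1 × 0.0692 × 0.938 = 0.06491
  25: 1 × 0.0946 × 0.933 = 0.08826
  26: 1 × 0.1059 × 0.929 = 0.09838
  27: 1 × 0.1184 × 0.924 = 0.10940
  28: 1 × 0.1214 × 0.917 = 0.11132
  29: 1 × 0.1003 × 0.912 = 0.09147
  30: 1 × 0.1072 × 0.908 = 0.09734
  31: 1 × 0.1085 × 0.906 = 0.09830
  32: 1 × 0.1016 × 0.898 = 0.09124
  33: 1 × 0.1139 × 0.893 = 0.10171
  34: 1 × 0.0961 × 0.877 = 0.08428
Sum = 1.03661
NRR = 0.49020 × 1.03661 = 0.50815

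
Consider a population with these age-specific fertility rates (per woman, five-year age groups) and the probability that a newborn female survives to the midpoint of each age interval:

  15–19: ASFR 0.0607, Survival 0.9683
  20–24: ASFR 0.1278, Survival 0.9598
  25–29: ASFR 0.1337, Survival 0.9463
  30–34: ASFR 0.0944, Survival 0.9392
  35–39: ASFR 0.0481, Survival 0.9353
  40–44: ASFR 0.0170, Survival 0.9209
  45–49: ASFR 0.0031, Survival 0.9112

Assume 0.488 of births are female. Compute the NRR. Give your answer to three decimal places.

1.123

Proportion female at birth = 0.488.
Survival-weighted fertility by age (5·fₓ·Sₓ):
  15–19: 5 × 0.0607 × 0.9683 = 0.29388
  20–24: 5 × 0.1278 × 0.9598 = 0.61331
  25–29: 5 × 0.1337 × 0.9463 = 0.63260
  30–34: 5 × 0.0944 × 0.9392 = 0.44330
  35–39: 5 × 0.0481 × 0.9353 = 0.22494
  40–44: 5 × 0.0170 × 0.9209 = 0.07828
  45–49: 5 × 0.0031 × 0.9112 = 0.01412
Sum = 2.30043
NRR = 0.488 × 2.30043 = 1.12261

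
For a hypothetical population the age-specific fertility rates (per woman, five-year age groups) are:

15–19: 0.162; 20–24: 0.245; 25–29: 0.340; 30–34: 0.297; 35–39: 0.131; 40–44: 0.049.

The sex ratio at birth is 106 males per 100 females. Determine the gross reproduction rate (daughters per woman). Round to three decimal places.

Proportion female at birth = 100 / (100 + 106) = 0.48544.
Sum of ASFRs = 0.162 + 0.245 + 0.340 + 0.297 + 0.131 + 0.049 = 1.224
TFR = 5 × 1.224 = 6.12
GRR = 0.48544 × 6.12 = 2.97089

2.971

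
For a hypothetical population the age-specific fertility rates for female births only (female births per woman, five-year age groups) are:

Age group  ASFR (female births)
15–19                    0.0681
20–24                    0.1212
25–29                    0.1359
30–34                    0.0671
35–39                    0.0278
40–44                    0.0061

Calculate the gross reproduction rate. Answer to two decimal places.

Sum of female ASFRs = 0.0681 + 0.1212 + 0.1359 + 0.0671 + 0.0278 + 0.0061 = 0.4262
GRR = 5 × 0.4262 = 2.131

2.13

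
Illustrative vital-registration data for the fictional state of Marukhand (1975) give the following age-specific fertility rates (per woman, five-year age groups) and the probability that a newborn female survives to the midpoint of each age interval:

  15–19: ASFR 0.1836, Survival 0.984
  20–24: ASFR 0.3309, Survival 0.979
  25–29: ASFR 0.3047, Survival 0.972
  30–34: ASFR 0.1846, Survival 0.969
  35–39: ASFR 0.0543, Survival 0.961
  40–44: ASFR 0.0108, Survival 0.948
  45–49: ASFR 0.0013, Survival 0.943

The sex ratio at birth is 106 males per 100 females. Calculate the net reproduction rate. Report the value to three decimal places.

2.532

Proportion female at birth = 100 / (100 + 106) = 0.48544.
Survival-weighted fertility by age (5·fₓ·Sₓ):
  15–19: 5 × 0.1836 × 0.984 = 0.90331
  20–24: 5 × 0.3309 × 0.979 = 1.61976
  25–29: 5 × 0.3047 × 0.972 = 1.48084
  30–34: 5 × 0.1846 × 0.969 = 0.89439
  35–39: 5 × 0.0543 × 0.961 = 0.26091
  40–44: 5 × 0.0108 × 0.948 = 0.05119
  45–49: 5 × 0.0013 × 0.943 = 0.00613
Sum = 5.21653
NRR = 0.48544 × 5.21653 = 2.53231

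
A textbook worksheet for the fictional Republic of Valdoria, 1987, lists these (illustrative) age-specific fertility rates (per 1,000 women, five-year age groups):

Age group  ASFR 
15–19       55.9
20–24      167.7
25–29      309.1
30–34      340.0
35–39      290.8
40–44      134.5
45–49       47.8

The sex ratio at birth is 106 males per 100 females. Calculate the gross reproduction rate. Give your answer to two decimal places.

Proportion female at birth = 100 / (100 + 106) = 0.48544.
Sum of ASFRs = 55.9 + 167.7 + 309.1 + 340.0 + 290.8 + 134.5 + 47.8 = 1345.8
TFR = 5 × 1345.8 / 1000 = 6.729
GRR = 0.48544 × 6.729 = 3.26653

3.27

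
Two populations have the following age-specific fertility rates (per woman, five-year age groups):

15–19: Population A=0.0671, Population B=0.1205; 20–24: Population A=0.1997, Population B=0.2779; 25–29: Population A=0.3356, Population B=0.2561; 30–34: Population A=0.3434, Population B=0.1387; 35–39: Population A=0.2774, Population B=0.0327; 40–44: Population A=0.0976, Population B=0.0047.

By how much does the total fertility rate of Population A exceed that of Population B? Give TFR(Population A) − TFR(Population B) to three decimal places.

2.451

Population A:
  Sum of ASFRs = 0.0671 + 0.1997 + 0.3356 + 0.3434 + 0.2774 + 0.0976 = 1.3208
  TFR = 5 × 1.3208 = 6.604
Population B:
  Sum of ASFRs = 0.1205 + 0.2779 + 0.2561 + 0.1387 + 0.0327 + 0.0047 = 0.8306
  TFR = 5 × 0.8306 = 4.153
Difference = 6.604 − 4.153 = 2.451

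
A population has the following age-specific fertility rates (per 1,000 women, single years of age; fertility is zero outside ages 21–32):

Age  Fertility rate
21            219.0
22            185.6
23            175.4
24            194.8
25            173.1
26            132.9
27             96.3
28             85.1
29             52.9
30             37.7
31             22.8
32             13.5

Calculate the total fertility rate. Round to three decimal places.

Sum of ASFRs = 219.0 + 185.6 + 175.4 + 194.8 + 173.1 + 132.9 + 96.3 + 85.1 + 52.9 + 37.7 + 22.8 + 13.5 = 1389.1
TFR = 1389.1 / 1000 = 1.3891

1.389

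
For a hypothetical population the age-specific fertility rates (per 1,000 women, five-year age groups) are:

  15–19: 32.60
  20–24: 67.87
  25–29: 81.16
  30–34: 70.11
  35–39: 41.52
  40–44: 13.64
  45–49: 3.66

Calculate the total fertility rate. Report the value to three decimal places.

1.553

Sum of ASFRs = 32.60 + 67.87 + 81.16 + 70.11 + 41.52 + 13.64 + 3.66 = 310.56
TFR = 5 × 310.56 / 1000 = 1.5528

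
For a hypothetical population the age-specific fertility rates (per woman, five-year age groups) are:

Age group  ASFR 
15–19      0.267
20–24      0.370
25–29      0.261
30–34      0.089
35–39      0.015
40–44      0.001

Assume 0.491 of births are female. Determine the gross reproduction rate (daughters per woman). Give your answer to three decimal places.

2.462

Proportion female at birth = 0.491.
Sum of ASFRs = 0.267 + 0.370 + 0.261 + 0.089 + 0.015 + 0.001 = 1.003
TFR = 5 × 1.003 = 5.015
GRR = 0.491 × 5.015 = 2.46237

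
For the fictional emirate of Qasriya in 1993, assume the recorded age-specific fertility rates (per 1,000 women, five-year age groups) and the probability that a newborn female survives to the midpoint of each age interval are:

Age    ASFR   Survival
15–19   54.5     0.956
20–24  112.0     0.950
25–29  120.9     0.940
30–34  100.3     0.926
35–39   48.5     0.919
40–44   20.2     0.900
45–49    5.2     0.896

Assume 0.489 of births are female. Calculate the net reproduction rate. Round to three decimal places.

1.057

Proportion female at birth = 0.489.
Per-age-group product (5 × ASFR × survival probability):
  15–19: 5 × 54.5/1000 × 0.956 = 0.26051
  20–24: 5 × 112.0/1000 × 0.950 = 0.53200
  25–29: 5 × 120.9/1000 × 0.940 = 0.56823
  30–34: 5 × 100.3/1000 × 0.926 = 0.46439
  35–39: 5 × 48.5/1000 × 0.919 = 0.22286
  40–44: 5 × 20.2/1000 × 0.900 = 0.09090
  45–49: 5 × 5.2/1000 × 0.896 = 0.02330
Sum = 2.16219
NRR = 0.489 × 2.16219 = 1.05731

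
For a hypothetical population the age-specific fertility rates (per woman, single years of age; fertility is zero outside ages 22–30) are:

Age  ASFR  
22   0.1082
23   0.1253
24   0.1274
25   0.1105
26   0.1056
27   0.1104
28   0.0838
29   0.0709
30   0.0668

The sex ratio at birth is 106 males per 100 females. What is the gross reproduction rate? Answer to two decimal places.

Proportion female at birth = 100 / (100 + 106) = 0.48544.
Sum of ASFRs = 0.1082 + 0.1253 + 0.1274 + 0.1105 + 0.1056 + 0.1104 + 0.0838 + 0.0709 + 0.0668 = 0.9089
TFR = 0.9089
GRR = 0.48544 × 0.9089 = 0.44122

0.44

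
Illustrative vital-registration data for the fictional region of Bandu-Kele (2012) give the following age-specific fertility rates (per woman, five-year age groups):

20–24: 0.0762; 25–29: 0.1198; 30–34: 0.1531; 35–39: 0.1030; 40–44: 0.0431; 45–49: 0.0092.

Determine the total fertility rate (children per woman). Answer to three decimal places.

Sum of ASFRs = 0.0762 + 0.1198 + 0.1531 + 0.1030 + 0.0431 + 0.0092 = 0.5044
TFR = 5 × 0.5044 = 2.522

2.522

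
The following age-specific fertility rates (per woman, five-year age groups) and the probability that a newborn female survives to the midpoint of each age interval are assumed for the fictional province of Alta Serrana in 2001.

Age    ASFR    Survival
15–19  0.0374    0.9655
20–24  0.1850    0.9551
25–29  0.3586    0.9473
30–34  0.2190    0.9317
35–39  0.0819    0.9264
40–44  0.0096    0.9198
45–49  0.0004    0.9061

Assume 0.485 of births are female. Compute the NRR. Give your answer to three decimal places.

2.041

Proportion female at birth = 0.485.
Per-age-group product (5 × ASFR × survival probability):
  15–19: 5 × 0.0374 × 0.9655 = 0.18055
  20–24: 5 × 0.1850 × 0.9551 = 0.88347
  25–29: 5 × 0.3586 × 0.9473 = 1.69851
  30–34: 5 × 0.2190 × 0.9317 = 1.02021
  35–39: 5 × 0.0819 × 0.9264 = 0.37936
  40–44: 5 × 0.0096 × 0.9198 = 0.04415
  45–49: 5 × 0.0004 × 0.9061 = 0.00181
Sum = 4.20806
NRR = 0.485 × 4.20806 = 2.04091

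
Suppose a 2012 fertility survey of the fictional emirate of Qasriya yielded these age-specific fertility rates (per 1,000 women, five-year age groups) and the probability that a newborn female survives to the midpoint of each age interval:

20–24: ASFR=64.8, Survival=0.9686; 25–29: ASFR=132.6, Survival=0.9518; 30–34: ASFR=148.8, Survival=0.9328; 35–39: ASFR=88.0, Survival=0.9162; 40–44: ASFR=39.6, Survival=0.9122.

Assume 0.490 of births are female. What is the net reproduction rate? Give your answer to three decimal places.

Proportion female at birth = 0.490.
Weighting each age-specific rate by interval width and survival:
  20–24: 5 × 64.8/1000 × 0.9686 = 0.31383
  25–29: 5 × 132.6/1000 × 0.9518 = 0.63104
  30–34: 5 × 148.8/1000 × 0.9328 = 0.69400
  35–39: 5 × 88.0/1000 × 0.9162 = 0.40313
  40–44: 5 × 39.6/1000 × 0.9122 = 0.18062
Sum = 2.22262
NRR = 0.490 × 2.22262 = 1.08908
An NRR exceeding 1 indicates intrinsic growth under these rates.

1.089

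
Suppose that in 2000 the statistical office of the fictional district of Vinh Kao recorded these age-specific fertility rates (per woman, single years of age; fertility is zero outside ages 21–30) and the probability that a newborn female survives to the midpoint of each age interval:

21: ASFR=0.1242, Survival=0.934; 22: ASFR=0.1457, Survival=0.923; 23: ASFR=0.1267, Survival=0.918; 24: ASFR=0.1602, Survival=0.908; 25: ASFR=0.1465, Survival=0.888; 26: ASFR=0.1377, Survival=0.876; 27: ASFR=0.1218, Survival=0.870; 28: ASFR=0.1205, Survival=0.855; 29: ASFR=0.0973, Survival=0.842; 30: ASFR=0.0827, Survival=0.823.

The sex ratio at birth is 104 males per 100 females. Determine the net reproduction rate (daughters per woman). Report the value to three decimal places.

0.550

Proportion female at birth = 100 / (100 + 104) = 0.49020.
Per-age-group product (1 × ASFR × survival probability):
  21: 1 × 0.1242 × 0.934 = 0.11600
  22: 1 × 0.1457 × 0.923 = 0.13448
  23: 1 × 0.1267 × 0.918 = 0.11631
  24: 1 × 0.1602 × 0.908 = 0.14546
  25: 1 × 0.1465 × 0.888 = 0.13009
  26: 1 × 0.1377 × 0.876 = 0.12063
  27: 1 × 0.1218 × 0.870 = 0.10597
  28: 1 × 0.1205 × 0.855 = 0.10303
  29: 1 × 0.0973 × 0.842 = 0.08193
  30: 1 × 0.0827 × 0.823 = 0.06806
Sum = 1.12196
NRR = 0.49020 × 1.12196 = 0.54998
NRR < 1, so the cohort does not fully replace itself.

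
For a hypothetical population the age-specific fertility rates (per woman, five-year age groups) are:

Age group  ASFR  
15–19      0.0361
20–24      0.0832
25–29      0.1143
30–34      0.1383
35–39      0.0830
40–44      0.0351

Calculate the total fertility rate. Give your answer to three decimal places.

Sum of ASFRs = 0.0361 + 0.0832 + 0.1143 + 0.1383 + 0.0830 + 0.0351 = 0.4900
TFR = 5 × 0.4900 = 2.45

2.450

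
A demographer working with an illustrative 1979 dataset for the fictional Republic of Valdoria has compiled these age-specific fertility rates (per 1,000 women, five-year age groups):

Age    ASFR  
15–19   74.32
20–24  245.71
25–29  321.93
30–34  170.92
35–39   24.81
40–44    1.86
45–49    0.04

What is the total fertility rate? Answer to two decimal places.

Sum of ASFRs = 74.32 + 245.71 + 321.93 + 170.92 + 24.81 + 1.86 + 0.04 = 839.59
TFR = 5 × 839.59 / 1000 = 4.19795

4.20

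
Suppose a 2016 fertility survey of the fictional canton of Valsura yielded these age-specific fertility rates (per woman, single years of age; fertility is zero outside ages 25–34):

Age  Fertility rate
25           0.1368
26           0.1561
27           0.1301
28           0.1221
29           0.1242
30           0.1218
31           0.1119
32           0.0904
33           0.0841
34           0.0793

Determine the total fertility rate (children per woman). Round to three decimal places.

1.157

Sum of ASFRs = 0.1368 + 0.1561 + 0.1301 + 0.1221 + 0.1242 + 0.1218 + 0.1119 + 0.0904 + 0.0841 + 0.0793 = 1.1568
TFR = 1.1568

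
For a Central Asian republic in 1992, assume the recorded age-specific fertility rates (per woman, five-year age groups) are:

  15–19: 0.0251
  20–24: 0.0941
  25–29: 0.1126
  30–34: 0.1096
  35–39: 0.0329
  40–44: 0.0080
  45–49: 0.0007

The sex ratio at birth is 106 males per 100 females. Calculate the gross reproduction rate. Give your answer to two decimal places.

0.93

Proportion female at birth = 100 / (100 + 106) = 0.48544.
Sum of ASFRs = 0.0251 + 0.0941 + 0.1126 + 0.1096 + 0.0329 + 0.0080 + 0.0007 = 0.3830
TFR = 5 × 0.3830 = 1.915
GRR = 0.48544 × 1.915 = 0.92962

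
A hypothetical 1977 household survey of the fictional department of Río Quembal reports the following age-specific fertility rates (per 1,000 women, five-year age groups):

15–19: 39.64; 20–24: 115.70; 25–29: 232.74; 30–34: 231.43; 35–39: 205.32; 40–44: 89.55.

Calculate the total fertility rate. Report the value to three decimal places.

4.572

Sum of ASFRs = 39.64 + 115.70 + 232.74 + 231.43 + 205.32 + 89.55 = 914.38
TFR = 5 × 914.38 / 1000 = 4.5719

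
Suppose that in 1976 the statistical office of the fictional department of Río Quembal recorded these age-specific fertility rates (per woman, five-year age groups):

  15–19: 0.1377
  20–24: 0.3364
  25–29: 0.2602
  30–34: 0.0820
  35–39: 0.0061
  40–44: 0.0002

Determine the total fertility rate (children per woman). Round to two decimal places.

4.11

Sum of ASFRs = 0.1377 + 0.3364 + 0.2602 + 0.0820 + 0.0061 + 0.0002 = 0.8226
TFR = 5 × 0.8226 = 4.113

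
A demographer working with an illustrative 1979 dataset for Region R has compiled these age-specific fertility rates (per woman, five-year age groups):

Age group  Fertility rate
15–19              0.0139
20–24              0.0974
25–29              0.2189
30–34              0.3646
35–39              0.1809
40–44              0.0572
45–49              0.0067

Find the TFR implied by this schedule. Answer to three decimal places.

4.698

Sum of ASFRs = 0.0139 + 0.0974 + 0.2189 + 0.3646 + 0.1809 + 0.0572 + 0.0067 = 0.9396
TFR = 5 × 0.9396 = 4.698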